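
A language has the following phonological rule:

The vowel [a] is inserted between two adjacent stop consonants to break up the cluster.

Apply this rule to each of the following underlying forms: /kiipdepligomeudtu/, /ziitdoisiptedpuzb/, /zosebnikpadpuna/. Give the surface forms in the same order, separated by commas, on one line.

/kiipdepligomeudtu/: /p/ and /d/ form a stop–stop cluster, so [a] is inserted between them. /d/ and /t/ form a stop–stop cluster, so [a] is inserted between them. → [kiipadepligomeudatu].
/ziitdoisiptedpuzb/: /t/ and /d/ form a stop–stop cluster, so [a] is inserted between them. /p/ and /t/ form a stop–stop cluster, so [a] is inserted between them. /d/ and /p/ form a stop–stop cluster, so [a] is inserted between them. → [ziitadoisipatedapuzb].
/zosebnikpadpuna/: /k/ and /p/ form a stop–stop cluster, so [a] is inserted between them. /d/ and /p/ form a stop–stop cluster, so [a] is inserted between them. → [zosebnikapadapuna].

kiipadepligomeudatu, ziitadoisipatedapuzb, zosebnikapadapuna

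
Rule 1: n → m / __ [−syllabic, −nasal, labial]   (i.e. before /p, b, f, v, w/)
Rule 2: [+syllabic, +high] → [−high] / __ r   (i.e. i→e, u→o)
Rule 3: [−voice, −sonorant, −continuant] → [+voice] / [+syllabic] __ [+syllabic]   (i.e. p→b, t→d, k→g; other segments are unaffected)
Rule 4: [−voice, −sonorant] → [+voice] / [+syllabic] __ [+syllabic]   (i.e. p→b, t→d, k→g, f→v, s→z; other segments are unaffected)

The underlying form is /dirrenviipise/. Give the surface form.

Rule 1 (nasal place assimilation): /n/ precedes the labial consonant /v/, so it assimilates in place to [m]. /dirrenviipise/ → dirremviipise.
Rule 2 (pre-rhotic lowering): /i/ is a high vowel immediately before /r/, so it lowers to [e]. /dirremviipise/ → derremviipise.
Rule 3 (intervocalic voicing): /p/ is a voiceless stop between vowels /i/ and /i/, so it voices to [b]. /derremviipise/ → derremviibise.
Rule 4 (intervocalic voicing): /s/ is a voiceless obstruent between vowels /i/ and /e/, so it voices to [z]. /derremviibise/ → derremviibize.

derremviibize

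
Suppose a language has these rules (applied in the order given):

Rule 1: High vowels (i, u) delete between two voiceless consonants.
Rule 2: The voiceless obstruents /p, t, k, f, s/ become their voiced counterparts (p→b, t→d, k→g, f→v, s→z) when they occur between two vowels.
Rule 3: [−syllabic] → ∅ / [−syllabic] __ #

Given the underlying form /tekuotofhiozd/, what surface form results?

Rule 1 (high vowel syncope): no segment meets the environment; /tekuotofhiozd/ is unchanged.
Rule 2 (intervocalic voicing): /k/ is a voiceless obstruent between vowels /e/ and /u/, so it voices to [g]. /t/ is a voiceless obstruent between vowels /o/ and /o/, so it voices to [d]. /tekuotofhiozd/ → teguodofhiozd.
Rule 3 (final cluster simplification): /d/ is the second consonant of a word-final cluster /zd/, so it deletes. /teguodofhiozd/ → teguodofhioz.

teguodofhioz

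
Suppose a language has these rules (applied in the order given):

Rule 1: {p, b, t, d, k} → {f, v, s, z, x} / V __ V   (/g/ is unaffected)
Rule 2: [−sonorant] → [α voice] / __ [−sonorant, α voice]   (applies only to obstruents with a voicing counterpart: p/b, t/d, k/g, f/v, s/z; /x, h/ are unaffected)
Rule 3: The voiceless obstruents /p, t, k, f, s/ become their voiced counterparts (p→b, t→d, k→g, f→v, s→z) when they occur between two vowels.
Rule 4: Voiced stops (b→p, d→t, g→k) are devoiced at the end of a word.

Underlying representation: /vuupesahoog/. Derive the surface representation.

vuuvezahook

Rule 1 (intervocalic spirantization): /p/ is a stop between vowels /u/ and /e/, so it spirantizes to the fricative [f]. /vuupesahoog/ → vuufesahoog.
Rule 2 (regressive voicing assimilation): no segment meets the environment; /vuufesahoog/ is unchanged.
Rule 3 (intervocalic voicing): /f/ is a voiceless obstruent between vowels /u/ and /e/, so it voices to [v]. /s/ is a voiceless obstruent between vowels /e/ and /a/, so it voices to [z]. /vuufesahoog/ → vuuvezahoog.
Rule 4 (final devoicing): /g/ is a voiced stop in word-final position, so it devoices to [k]. /vuuvezahoog/ → vuuvezahook.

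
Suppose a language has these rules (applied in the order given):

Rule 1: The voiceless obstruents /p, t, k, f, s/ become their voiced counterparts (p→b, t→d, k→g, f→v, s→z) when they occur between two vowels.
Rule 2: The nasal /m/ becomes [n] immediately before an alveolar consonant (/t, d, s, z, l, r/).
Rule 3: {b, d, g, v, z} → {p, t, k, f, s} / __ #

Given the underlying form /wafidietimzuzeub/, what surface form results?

Rule 1 (intervocalic voicing): /f/ is a voiceless obstruent between vowels /a/ and /i/, so it voices to [v]. /t/ is a voiceless obstruent between vowels /e/ and /i/, so it voices to [d]. /wafidietimzuzeub/ → wavidiedimzuzeub.
Rule 2 (nasal place assimilation): /m/ precedes the alveolar consonant /z/, so it assimilates in place to [n]. /wavidiedimzuzeub/ → wavidiedinzuzeub.
Rule 3 (final devoicing): /b/ is a voiced obstruent in word-final position, so it devoices to [p]. /wavidiedinzuzeub/ → wavidiedinzuzeup.

wavidiedinzuzeup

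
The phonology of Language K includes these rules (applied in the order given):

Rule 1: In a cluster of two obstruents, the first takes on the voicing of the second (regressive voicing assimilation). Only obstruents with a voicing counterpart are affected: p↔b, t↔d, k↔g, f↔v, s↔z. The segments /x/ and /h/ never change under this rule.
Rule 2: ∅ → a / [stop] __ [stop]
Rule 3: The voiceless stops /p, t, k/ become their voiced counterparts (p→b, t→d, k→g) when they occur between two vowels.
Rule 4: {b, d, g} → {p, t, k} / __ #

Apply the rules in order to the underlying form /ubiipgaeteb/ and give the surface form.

ubiibagaedep

Rule 1 (regressive voicing assimilation): /p/ precedes the voiced obstruent /g/, so it voices to [b] by assimilation. /ubiipgaeteb/ → ubiibgaeteb.
Rule 2 (stop-cluster a-epenthesis): /b/ and /g/ form a stop–stop cluster, so [a] is inserted between them. /ubiibgaeteb/ → ubiibagaeteb.
Rule 3 (intervocalic voicing): /t/ is a voiceless stop between vowels /e/ and /e/, so it voices to [d]. /ubiibagaeteb/ → ubiibagaedeb.
Rule 4 (final devoicing): /b/ is a voiced stop in word-final position, so it devoices to [p]. /ubiibagaedeb/ → ubiibagaedep.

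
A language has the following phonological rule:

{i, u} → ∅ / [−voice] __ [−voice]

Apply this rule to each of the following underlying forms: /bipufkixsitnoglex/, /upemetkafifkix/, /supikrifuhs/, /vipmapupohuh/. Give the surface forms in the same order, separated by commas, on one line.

bipfkxstnoglex, upemetkaffkx, spkrifhs, vipmappohh

/bipufkixsitnoglex/: /u/ is a high vowel flanked by voiceless consonants /p/ and /f/, so it deletes. /i/ is a high vowel flanked by voiceless consonants /k/ and /x/, so it deletes. /i/ is a high vowel flanked by voiceless consonants /s/ and /t/, so it deletes. → [bipfkxstnoglex].
/upemetkafifkix/: /i/ is a high vowel flanked by voiceless consonants /f/ and /f/, so it deletes. /i/ is a high vowel flanked by voiceless consonants /k/ and /x/, so it deletes. → [upemetkaffkx].
/supikrifuhs/: /u/ is a high vowel flanked by voiceless consonants /s/ and /p/, so it deletes. /i/ is a high vowel flanked by voiceless consonants /p/ and /k/, so it deletes. /u/ is a high vowel flanked by voiceless consonants /f/ and /h/, so it deletes. → [spkrifhs].
/vipmapupohuh/: /u/ is a high vowel flanked by voiceless consonants /p/ and /p/, so it deletes. /u/ is a high vowel flanked by voiceless consonants /h/ and /h/, so it deletes. → [vipmappohh].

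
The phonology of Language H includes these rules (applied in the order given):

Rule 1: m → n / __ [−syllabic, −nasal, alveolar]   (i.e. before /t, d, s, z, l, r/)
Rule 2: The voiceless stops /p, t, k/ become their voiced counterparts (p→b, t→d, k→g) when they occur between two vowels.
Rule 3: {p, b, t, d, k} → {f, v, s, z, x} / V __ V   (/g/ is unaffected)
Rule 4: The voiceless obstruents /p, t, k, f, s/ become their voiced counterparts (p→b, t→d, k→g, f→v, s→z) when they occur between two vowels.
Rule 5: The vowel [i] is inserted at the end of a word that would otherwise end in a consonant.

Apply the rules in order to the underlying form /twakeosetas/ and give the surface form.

twageozezasi

Rule 1 (nasal place assimilation): no segment meets the environment; /twakeosetas/ is unchanged.
Rule 2 (intervocalic voicing): /k/ is a voiceless stop between vowels /a/ and /e/, so it voices to [g]. /t/ is a voiceless stop between vowels /e/ and /a/, so it voices to [d]. /twakeosetas/ → twageosedas.
Rule 3 (intervocalic spirantization): /d/ is a stop between vowels /e/ and /a/, so it spirantizes to the fricative [z]. /twageosedas/ → twageosezas.
Rule 4 (intervocalic voicing): /s/ is a voiceless obstruent between vowels /o/ and /e/, so it voices to [z]. /twageosezas/ → twageozezas.
Rule 5 (final i-epenthesis): the form ends in the consonant /s/, so [i] is inserted word-finally. /twageozezas/ → twageozezasi.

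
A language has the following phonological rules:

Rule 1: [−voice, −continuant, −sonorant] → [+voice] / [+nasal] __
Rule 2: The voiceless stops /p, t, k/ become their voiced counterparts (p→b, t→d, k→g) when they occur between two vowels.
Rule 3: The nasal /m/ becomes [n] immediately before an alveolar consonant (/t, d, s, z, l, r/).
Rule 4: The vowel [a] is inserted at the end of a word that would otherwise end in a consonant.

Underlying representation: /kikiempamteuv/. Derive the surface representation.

kigiembandeuva

Rule 1 (post-nasal voicing): /p/ is a voiceless stop immediately after the nasal /m/, so it voices to [b]. /t/ is a voiceless stop immediately after the nasal /m/, so it voices to [d]. /kikiempamteuv/ → kikiembamdeuv.
Rule 2 (intervocalic voicing): /k/ is a voiceless stop between vowels /i/ and /i/, so it voices to [g]. /kikiembamdeuv/ → kigiembamdeuv.
Rule 3 (nasal place assimilation): /m/ precedes the alveolar consonant /d/, so it assimilates in place to [n]. /kigiembamdeuv/ → kigiembandeuv.
Rule 4 (final a-epenthesis): the form ends in the consonant /v/, so [a] is inserted word-finally. /kigiembandeuv/ → kigiembandeuva.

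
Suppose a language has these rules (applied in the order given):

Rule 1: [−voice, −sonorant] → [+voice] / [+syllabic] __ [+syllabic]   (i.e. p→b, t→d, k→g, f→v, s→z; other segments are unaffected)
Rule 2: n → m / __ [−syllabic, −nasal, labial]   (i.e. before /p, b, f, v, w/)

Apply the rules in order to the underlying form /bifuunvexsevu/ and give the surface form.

bivuumvexsevu

Rule 1 (intervocalic voicing): /f/ is a voiceless obstruent between vowels /i/ and /u/, so it voices to [v]. /bifuunvexsevu/ → bivuunvexsevu.
Rule 2 (nasal place assimilation): /n/ precedes the labial consonant /v/, so it assimilates in place to [m]. /bivuunvexsevu/ → bivuumvexsevu.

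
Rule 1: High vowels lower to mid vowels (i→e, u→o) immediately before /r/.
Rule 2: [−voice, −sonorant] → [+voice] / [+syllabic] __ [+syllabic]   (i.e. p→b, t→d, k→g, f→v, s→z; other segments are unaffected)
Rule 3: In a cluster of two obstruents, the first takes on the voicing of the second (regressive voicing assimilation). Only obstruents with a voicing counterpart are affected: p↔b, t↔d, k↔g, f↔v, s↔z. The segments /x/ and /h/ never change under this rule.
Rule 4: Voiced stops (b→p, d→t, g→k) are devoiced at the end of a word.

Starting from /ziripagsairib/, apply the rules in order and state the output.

Rule 1 (pre-rhotic lowering): /i/ is a high vowel immediately before /r/, so it lowers to [e]. /i/ is a high vowel immediately before /r/, so it lowers to [e]. /ziripagsairib/ → zeripagsaerib.
Rule 2 (intervocalic voicing): /p/ is a voiceless obstruent between vowels /i/ and /a/, so it voices to [b]. /zeripagsaerib/ → zeribagsaerib.
Rule 3 (regressive voicing assimilation): /g/ precedes the voiceless obstruent /s/, so it devoices to [k] by assimilation. /zeribagsaerib/ → zeribaksaerib.
Rule 4 (final devoicing): /b/ is a voiced stop in word-final position, so it devoices to [p]. /zeribaksaerib/ → zeribaksaerip.

zeribaksaerip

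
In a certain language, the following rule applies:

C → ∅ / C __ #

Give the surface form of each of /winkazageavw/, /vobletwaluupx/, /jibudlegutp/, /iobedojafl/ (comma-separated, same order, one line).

/winkazageavw/: /w/ is the second consonant of a word-final cluster /vw/, so it deletes. → [winkazageav].
/vobletwaluupx/: /x/ is the second consonant of a word-final cluster /px/, so it deletes. → [vobletwaluup].
/jibudlegutp/: /p/ is the second consonant of a word-final cluster /tp/, so it deletes. → [jibudlegut].
/iobedojafl/: /l/ is the second consonant of a word-final cluster /fl/, so it deletes. → [iobedojaf].

winkazageav, vobletwaluup, jibudlegut, iobedojaf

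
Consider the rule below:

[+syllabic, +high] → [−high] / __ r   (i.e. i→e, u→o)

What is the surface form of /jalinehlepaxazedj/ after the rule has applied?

No segment of /jalinehlepaxazedj/ meets the structural description of the rule, so the form surfaces unchanged.

jalinehlepaxazedj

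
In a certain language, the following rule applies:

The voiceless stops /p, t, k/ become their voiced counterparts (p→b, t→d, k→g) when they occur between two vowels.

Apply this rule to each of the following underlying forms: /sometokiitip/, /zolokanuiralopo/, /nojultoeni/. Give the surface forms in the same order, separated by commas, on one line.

/sometokiitip/: /t/ is a voiceless stop between vowels /e/ and /o/, so it voices to [d]. /k/ is a voiceless stop between vowels /o/ and /i/, so it voices to [g]. /t/ is a voiceless stop between vowels /i/ and /i/, so it voices to [d]. → [somedogiidip].
/zolokanuiralopo/: /k/ is a voiceless stop between vowels /o/ and /a/, so it voices to [g]. /p/ is a voiceless stop between vowels /o/ and /o/, so it voices to [b]. → [zologanuiralobo].
/nojultoeni/: the rule's environment is not met; surfaces unchanged as [nojultoeni].

somedogiidip, zologanuiralobo, nojultoeni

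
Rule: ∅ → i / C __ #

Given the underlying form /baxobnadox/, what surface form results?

the form ends in the consonant /x/, so [i] is inserted word-finally.
Surface form: [baxobnadoxi].

baxobnadoxi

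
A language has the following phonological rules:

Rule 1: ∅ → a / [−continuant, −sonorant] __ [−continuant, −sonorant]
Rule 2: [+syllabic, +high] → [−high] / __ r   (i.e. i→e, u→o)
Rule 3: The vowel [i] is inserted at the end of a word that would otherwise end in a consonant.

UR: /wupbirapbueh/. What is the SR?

wupaberapabuehi

Rule 1 (stop-cluster a-epenthesis): /p/ and /b/ form a stop–stop cluster, so [a] is inserted between them. /p/ and /b/ form a stop–stop cluster, so [a] is inserted between them. /wupbirapbueh/ → wupabirapabueh.
Rule 2 (pre-rhotic lowering): /i/ is a high vowel immediately before /r/, so it lowers to [e]. /wupabirapabueh/ → wupaberapabueh.
Rule 3 (final i-epenthesis): the form ends in the consonant /h/, so [i] is inserted word-finally. /wupaberapabueh/ → wupaberapabuehi.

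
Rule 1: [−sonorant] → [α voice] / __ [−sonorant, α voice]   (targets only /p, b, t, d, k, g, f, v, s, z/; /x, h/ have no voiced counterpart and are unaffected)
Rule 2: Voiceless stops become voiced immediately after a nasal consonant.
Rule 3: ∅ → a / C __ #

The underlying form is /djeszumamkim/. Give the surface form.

djezzumamgima

Rule 1 (regressive voicing assimilation): /s/ precedes the voiced obstruent /z/, so it voices to [z] by assimilation. /djeszumamkim/ → djezzumamkim.
Rule 2 (post-nasal voicing): /k/ is a voiceless stop immediately after the nasal /m/, so it voices to [g]. /djezzumamkim/ → djezzumamgim.
Rule 3 (final a-epenthesis): the form ends in the consonant /m/, so [a] is inserted word-finally. /djezzumamgim/ → djezzumamgima.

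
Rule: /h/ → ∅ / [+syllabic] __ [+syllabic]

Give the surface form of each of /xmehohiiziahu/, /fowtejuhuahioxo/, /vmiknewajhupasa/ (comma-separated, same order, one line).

/xmehohiiziahu/: /h/ occurs between vowels /e/ and /o/, so it deletes. /h/ occurs between vowels /o/ and /i/, so it deletes. /h/ occurs between vowels /a/ and /u/, so it deletes. → [xmeoiiziau].
/fowtejuhuahioxo/: /h/ occurs between vowels /u/ and /u/, so it deletes. /h/ occurs between vowels /a/ and /i/, so it deletes. → [fowtejuuaioxo].
/vmiknewajhupasa/: the rule's environment is not met; surfaces unchanged as [vmiknewajhupasa].

xmeoiiziau, fowtejuuaioxo, vmiknewajhupasa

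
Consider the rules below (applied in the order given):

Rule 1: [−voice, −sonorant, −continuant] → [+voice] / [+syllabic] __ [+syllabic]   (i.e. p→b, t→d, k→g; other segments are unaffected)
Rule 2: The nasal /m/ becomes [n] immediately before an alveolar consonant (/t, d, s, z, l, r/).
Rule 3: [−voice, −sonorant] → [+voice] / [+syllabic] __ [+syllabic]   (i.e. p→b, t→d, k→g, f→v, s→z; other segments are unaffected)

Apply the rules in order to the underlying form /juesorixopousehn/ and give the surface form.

Rule 1 (intervocalic voicing): /p/ is a voiceless stop between vowels /o/ and /o/, so it voices to [b]. /juesorixopousehn/ → juesorixobousehn.
Rule 2 (nasal place assimilation): no segment meets the environment; /juesorixobousehn/ is unchanged.
Rule 3 (intervocalic voicing): /s/ is a voiceless obstruent between vowels /e/ and /o/, so it voices to [z]. /s/ is a voiceless obstruent between vowels /u/ and /e/, so it voices to [z]. /juesorixobousehn/ → juezorixobouzehn.

juezorixobouzehn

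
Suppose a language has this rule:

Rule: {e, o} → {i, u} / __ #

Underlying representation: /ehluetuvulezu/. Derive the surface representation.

No segment of /ehluetuvulezu/ meets the structural description of the rule, so the form surfaces unchanged.

ehluetuvulezu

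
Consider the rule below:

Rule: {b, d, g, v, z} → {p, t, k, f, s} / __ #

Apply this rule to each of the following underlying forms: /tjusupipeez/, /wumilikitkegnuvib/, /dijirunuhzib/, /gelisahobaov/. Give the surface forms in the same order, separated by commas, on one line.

tjusupipees, wumilikitkegnuvip, dijirunuhzip, gelisahobaof

/tjusupipeez/: /z/ is a voiced obstruent in word-final position, so it devoices to [s]. → [tjusupipees].
/wumilikitkegnuvib/: /b/ is a voiced obstruent in word-final position, so it devoices to [p]. → [wumilikitkegnuvip].
/dijirunuhzib/: /b/ is a voiced obstruent in word-final position, so it devoices to [p]. → [dijirunuhzip].
/gelisahobaov/: /v/ is a voiced obstruent in word-final position, so it devoices to [f]. → [gelisahobaof].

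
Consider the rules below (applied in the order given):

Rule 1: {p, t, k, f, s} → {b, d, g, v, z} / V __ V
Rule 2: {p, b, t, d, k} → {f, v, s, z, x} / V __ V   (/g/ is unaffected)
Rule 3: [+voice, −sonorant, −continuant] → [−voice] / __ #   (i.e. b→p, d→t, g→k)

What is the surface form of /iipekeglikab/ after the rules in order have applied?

Rule 1 (intervocalic voicing): /p/ is a voiceless obstruent between vowels /i/ and /e/, so it voices to [b]. /k/ is a voiceless obstruent between vowels /e/ and /e/, so it voices to [g]. /k/ is a voiceless obstruent between vowels /i/ and /a/, so it voices to [g]. /iipekeglikab/ → iibegegligab.
Rule 2 (intervocalic spirantization): /b/ is a stop between vowels /i/ and /e/, so it spirantizes to the fricative [v]. /iibegegligab/ → iivegegligab.
Rule 3 (final devoicing): /b/ is a voiced stop in word-final position, so it devoices to [p]. /iivegegligab/ → iivegegligap.

iivegegligap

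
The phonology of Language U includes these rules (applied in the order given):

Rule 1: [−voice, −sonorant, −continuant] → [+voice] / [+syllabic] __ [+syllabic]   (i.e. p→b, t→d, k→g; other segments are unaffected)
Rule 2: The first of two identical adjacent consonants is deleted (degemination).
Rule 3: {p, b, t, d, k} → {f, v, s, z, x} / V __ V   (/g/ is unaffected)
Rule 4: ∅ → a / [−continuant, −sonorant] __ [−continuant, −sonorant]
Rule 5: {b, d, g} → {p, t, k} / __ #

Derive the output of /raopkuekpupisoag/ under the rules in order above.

Rule 1 (intervocalic voicing): /p/ is a voiceless stop between vowels /u/ and /i/, so it voices to [b]. /raopkuekpupisoag/ → raopkuekpubisoag.
Rule 2 (degemination): no segment meets the environment; /raopkuekpubisoag/ is unchanged.
Rule 3 (intervocalic spirantization): /b/ is a stop between vowels /u/ and /i/, so it spirantizes to the fricative [v]. /raopkuekpubisoag/ → raopkuekpuvisoag.
Rule 4 (stop-cluster a-epenthesis): /p/ and /k/ form a stop–stop cluster, so [a] is inserted between them. /k/ and /p/ form a stop–stop cluster, so [a] is inserted between them. /raopkuekpuvisoag/ → raopakuekapuvisoag.
Rule 5 (final devoicing): /g/ is a voiced stop in word-final position, so it devoices to [k]. /raopakuekapuvisoag/ → raopakuekapuvisoak.

raopakuekapuvisoak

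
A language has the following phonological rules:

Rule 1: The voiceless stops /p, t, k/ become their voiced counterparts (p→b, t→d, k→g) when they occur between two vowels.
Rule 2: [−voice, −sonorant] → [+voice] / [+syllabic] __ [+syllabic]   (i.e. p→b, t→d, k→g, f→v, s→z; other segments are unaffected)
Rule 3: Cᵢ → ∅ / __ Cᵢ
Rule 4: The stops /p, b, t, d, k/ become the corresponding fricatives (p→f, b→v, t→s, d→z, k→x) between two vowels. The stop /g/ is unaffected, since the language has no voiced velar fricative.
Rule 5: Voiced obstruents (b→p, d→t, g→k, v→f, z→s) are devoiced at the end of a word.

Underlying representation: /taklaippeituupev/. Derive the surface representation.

Rule 1 (intervocalic voicing): /t/ is a voiceless stop between vowels /i/ and /u/, so it voices to [d]. /p/ is a voiceless stop between vowels /u/ and /e/, so it voices to [b]. /taklaippeituupev/ → taklaippeiduubev.
Rule 2 (intervocalic voicing): no segment meets the environment; /taklaippeiduubev/ is unchanged.
Rule 3 (degemination): /pp/ is a geminate; the first /p/ deletes. /taklaippeiduubev/ → taklaipeiduubev.
Rule 4 (intervocalic spirantization): /p/ is a stop between vowels /i/ and /e/, so it spirantizes to the fricative [f]. /d/ is a stop between vowels /i/ and /u/, so it spirantizes to the fricative [z]. /b/ is a stop between vowels /u/ and /e/, so it spirantizes to the fricative [v]. /taklaipeiduubev/ → taklaifeizuuvev.
Rule 5 (final devoicing): /v/ is a voiced obstruent in word-final position, so it devoices to [f]. /taklaifeizuuvev/ → taklaifeizuuvef.

taklaifeizuuvef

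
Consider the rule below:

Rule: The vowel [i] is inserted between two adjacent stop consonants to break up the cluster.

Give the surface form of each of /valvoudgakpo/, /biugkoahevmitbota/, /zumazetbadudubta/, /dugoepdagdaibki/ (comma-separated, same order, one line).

valvoudigakipo, biugikoahevmitibota, zumazetibadudubita, dugoepidagidaibiki

/valvoudgakpo/: /d/ and /g/ form a stop–stop cluster, so [i] is inserted between them. /k/ and /p/ form a stop–stop cluster, so [i] is inserted between them. → [valvoudigakipo].
/biugkoahevmitbota/: /g/ and /k/ form a stop–stop cluster, so [i] is inserted between them. /t/ and /b/ form a stop–stop cluster, so [i] is inserted between them. → [biugikoahevmitibota].
/zumazetbadudubta/: /t/ and /b/ form a stop–stop cluster, so [i] is inserted between them. /b/ and /t/ form a stop–stop cluster, so [i] is inserted between them. → [zumazetibadudubita].
/dugoepdagdaibki/: /p/ and /d/ form a stop–stop cluster, so [i] is inserted between them. /g/ and /d/ form a stop–stop cluster, so [i] is inserted between them. /b/ and /k/ form a stop–stop cluster, so [i] is inserted between them. → [dugoepidagidaibiki].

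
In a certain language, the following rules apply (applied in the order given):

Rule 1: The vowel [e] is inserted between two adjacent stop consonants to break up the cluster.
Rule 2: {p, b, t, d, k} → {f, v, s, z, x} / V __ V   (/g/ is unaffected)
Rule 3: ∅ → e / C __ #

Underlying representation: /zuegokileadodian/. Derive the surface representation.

Rule 1 (stop-cluster e-epenthesis): no segment meets the environment; /zuegokileadodian/ is unchanged.
Rule 2 (intervocalic spirantization): /k/ is a stop between vowels /o/ and /i/, so it spirantizes to the fricative [x]. /d/ is a stop between vowels /a/ and /o/, so it spirantizes to the fricative [z]. /d/ is a stop between vowels /o/ and /i/, so it spirantizes to the fricative [z]. /zuegokileadodian/ → zuegoxileazozian.
Rule 3 (final e-epenthesis): the form ends in the consonant /n/, so [e] is inserted word-finally. /zuegoxileazozian/ → zuegoxileazoziane.

zuegoxileazoziane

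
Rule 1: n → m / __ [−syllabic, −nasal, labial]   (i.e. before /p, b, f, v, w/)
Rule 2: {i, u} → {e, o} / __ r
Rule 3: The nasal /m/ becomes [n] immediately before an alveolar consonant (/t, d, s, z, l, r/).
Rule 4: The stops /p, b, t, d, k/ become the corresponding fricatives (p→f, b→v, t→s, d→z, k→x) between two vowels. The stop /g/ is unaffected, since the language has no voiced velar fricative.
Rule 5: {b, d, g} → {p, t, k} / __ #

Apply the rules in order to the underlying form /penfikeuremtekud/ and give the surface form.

pemfixeorentexut

Rule 1 (nasal place assimilation): /n/ precedes the labial consonant /f/, so it assimilates in place to [m]. /penfikeuremtekud/ → pemfikeuremtekud.
Rule 2 (pre-rhotic lowering): /u/ is a high vowel immediately before /r/, so it lowers to [o]. /pemfikeuremtekud/ → pemfikeoremtekud.
Rule 3 (nasal place assimilation): /m/ precedes the alveolar consonant /t/, so it assimilates in place to [n]. /pemfikeoremtekud/ → pemfikeorentekud.
Rule 4 (intervocalic spirantization): /k/ is a stop between vowels /i/ and /e/, so it spirantizes to the fricative [x]. /k/ is a stop between vowels /e/ and /u/, so it spirantizes to the fricative [x]. /pemfikeorentekud/ → pemfixeorentexud.
Rule 5 (final devoicing): /d/ is a voiced stop in word-final position, so it devoices to [t]. /pemfixeorentexud/ → pemfixeorentexut.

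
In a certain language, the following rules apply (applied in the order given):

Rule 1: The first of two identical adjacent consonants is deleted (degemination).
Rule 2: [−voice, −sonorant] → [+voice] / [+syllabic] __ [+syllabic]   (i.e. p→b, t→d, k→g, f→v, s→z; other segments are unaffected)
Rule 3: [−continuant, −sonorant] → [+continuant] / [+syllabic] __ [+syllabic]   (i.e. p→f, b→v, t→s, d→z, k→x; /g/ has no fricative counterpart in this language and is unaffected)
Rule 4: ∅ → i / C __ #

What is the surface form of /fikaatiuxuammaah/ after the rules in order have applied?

Rule 1 (degemination): /mm/ is a geminate; the first /m/ deletes. /fikaatiuxuammaah/ → fikaatiuxuamaah.
Rule 2 (intervocalic voicing): /k/ is a voiceless obstruent between vowels /i/ and /a/, so it voices to [g]. /t/ is a voiceless obstruent between vowels /a/ and /i/, so it voices to [d]. /fikaatiuxuamaah/ → figaadiuxuamaah.
Rule 3 (intervocalic spirantization): /d/ is a stop between vowels /a/ and /i/, so it spirantizes to the fricative [z]. /figaadiuxuamaah/ → figaaziuxuamaah.
Rule 4 (final i-epenthesis): the form ends in the consonant /h/, so [i] is inserted word-finally. /figaaziuxuamaah/ → figaaziuxuamaahi.

figaaziuxuamaahi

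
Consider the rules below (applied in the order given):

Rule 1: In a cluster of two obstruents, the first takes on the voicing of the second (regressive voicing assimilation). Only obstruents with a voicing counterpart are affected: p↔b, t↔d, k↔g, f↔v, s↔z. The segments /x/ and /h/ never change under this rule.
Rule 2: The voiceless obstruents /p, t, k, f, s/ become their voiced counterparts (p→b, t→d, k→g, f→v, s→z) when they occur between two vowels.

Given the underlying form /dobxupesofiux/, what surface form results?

Rule 1 (regressive voicing assimilation): /b/ precedes the voiceless obstruent /x/, so it devoices to [p] by assimilation. /dobxupesofiux/ → dopxupesofiux.
Rule 2 (intervocalic voicing): /p/ is a voiceless obstruent between vowels /u/ and /e/, so it voices to [b]. /s/ is a voiceless obstruent between vowels /e/ and /o/, so it voices to [z]. /f/ is a voiceless obstruent between vowels /o/ and /i/, so it voices to [v]. /dopxupesofiux/ → dopxubezoviux.

dopxubezoviux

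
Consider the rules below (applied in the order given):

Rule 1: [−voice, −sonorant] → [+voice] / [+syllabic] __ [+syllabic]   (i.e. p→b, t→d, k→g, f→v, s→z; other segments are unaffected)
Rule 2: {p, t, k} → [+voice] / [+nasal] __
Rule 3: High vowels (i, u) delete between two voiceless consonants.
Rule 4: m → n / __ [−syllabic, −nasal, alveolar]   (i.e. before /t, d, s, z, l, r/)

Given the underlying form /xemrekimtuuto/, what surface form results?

xenreginduudo

Rule 1 (intervocalic voicing): /k/ is a voiceless obstruent between vowels /e/ and /i/, so it voices to [g]. /t/ is a voiceless obstruent between vowels /u/ and /o/, so it voices to [d]. /xemrekimtuuto/ → xemregimtuudo.
Rule 2 (post-nasal voicing): /t/ is a voiceless stop immediately after the nasal /m/, so it voices to [d]. /xemregimtuudo/ → xemregimduudo.
Rule 3 (high vowel syncope): no segment meets the environment; /xemregimduudo/ is unchanged.
Rule 4 (nasal place assimilation): /m/ precedes the alveolar consonant /r/, so it assimilates in place to [n]. /m/ precedes the alveolar consonant /d/, so it assimilates in place to [n]. /xemregimduudo/ → xenreginduudo.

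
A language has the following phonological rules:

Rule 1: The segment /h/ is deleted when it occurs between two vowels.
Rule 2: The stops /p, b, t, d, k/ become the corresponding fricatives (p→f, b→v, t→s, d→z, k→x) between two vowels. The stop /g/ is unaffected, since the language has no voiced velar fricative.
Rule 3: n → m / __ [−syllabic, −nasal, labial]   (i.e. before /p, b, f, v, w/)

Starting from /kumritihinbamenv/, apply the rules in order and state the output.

Rule 1 (intervocalic h-deletion): /h/ occurs between vowels /i/ and /i/, so it deletes. /kumritihinbamenv/ → kumritiinbamenv.
Rule 2 (intervocalic spirantization): /t/ is a stop between vowels /i/ and /i/, so it spirantizes to the fricative [s]. /kumritiinbamenv/ → kumrisiinbamenv.
Rule 3 (nasal place assimilation): /n/ precedes the labial consonant /b/, so it assimilates in place to [m]. /n/ precedes the labial consonant /v/, so it assimilates in place to [m]. /kumrisiinbamenv/ → kumrisiimbamemv.

kumrisiimbamemv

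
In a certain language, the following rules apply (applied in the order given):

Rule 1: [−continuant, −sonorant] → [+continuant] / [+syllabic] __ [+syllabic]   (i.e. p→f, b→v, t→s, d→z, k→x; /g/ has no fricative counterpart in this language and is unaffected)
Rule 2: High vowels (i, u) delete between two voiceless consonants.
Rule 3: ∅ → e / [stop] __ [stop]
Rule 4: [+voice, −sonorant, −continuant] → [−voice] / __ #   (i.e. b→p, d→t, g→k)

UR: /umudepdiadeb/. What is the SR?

umuzepediazep

Rule 1 (intervocalic spirantization): /d/ is a stop between vowels /u/ and /e/, so it spirantizes to the fricative [z]. /d/ is a stop between vowels /a/ and /e/, so it spirantizes to the fricative [z]. /umudepdiadeb/ → umuzepdiazeb.
Rule 2 (high vowel syncope): no segment meets the environment; /umuzepdiazeb/ is unchanged.
Rule 3 (stop-cluster e-epenthesis): /p/ and /d/ form a stop–stop cluster, so [e] is inserted between them. /umuzepdiazeb/ → umuzepediazeb.
Rule 4 (final devoicing): /b/ is a voiced stop in word-final position, so it devoices to [p]. /umuzepediazeb/ → umuzepediazep.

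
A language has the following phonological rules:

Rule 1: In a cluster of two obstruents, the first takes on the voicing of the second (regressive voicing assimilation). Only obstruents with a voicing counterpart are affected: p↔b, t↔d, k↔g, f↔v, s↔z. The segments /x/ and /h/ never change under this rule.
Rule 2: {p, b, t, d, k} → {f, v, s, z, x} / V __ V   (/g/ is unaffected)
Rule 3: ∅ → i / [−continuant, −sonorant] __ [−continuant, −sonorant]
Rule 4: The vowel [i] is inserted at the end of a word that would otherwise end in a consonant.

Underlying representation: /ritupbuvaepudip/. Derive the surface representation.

Rule 1 (regressive voicing assimilation): /p/ precedes the voiced obstruent /b/, so it voices to [b] by assimilation. /ritupbuvaepudip/ → ritubbuvaepudip.
Rule 2 (intervocalic spirantization): /t/ is a stop between vowels /i/ and /u/, so it spirantizes to the fricative [s]. /p/ is a stop between vowels /e/ and /u/, so it spirantizes to the fricative [f]. /d/ is a stop between vowels /u/ and /i/, so it spirantizes to the fricative [z]. /ritubbuvaepudip/ → risubbuvaefuzip.
Rule 3 (stop-cluster i-epenthesis): /b/ and /b/ form a stop–stop cluster, so [i] is inserted between them. /risubbuvaefuzip/ → risubibuvaefuzip.
Rule 4 (final i-epenthesis): the form ends in the consonant /p/, so [i] is inserted word-finally. /risubibuvaefuzip/ → risubibuvaefuzipi.

risubibuvaefuzipi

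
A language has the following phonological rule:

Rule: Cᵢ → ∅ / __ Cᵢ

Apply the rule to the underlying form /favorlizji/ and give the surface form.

No segment of /favorlizji/ meets the structural description of the rule, so the form surfaces unchanged.

favorlizji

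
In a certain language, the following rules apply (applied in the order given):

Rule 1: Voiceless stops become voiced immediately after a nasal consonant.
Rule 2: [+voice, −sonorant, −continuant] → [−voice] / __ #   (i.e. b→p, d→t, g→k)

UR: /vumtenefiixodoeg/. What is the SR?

vumdenefiixodoek

Rule 1 (post-nasal voicing): /t/ is a voiceless stop immediately after the nasal /m/, so it voices to [d]. /vumtenefiixodoeg/ → vumdenefiixodoeg.
Rule 2 (final devoicing): /g/ is a voiced stop in word-final position, so it devoices to [k]. /vumdenefiixodoeg/ → vumdenefiixodoek.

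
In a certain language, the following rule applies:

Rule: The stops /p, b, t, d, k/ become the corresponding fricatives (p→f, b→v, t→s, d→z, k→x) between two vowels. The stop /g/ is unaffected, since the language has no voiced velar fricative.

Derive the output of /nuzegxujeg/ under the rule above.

nuzegxujeg

No segment of /nuzegxujeg/ meets the structural description of the rule, so the form surfaces unchanged.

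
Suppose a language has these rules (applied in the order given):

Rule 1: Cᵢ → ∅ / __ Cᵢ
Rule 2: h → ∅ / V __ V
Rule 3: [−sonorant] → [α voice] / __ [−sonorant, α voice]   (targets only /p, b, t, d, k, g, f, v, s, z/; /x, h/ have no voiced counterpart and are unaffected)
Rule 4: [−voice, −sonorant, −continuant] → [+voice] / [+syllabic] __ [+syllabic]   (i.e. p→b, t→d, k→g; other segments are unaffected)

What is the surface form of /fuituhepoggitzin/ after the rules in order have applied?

fuiduebogidzin

Rule 1 (degemination): /gg/ is a geminate; the first /g/ deletes. /fuituhepoggitzin/ → fuituhepogitzin.
Rule 2 (intervocalic h-deletion): /h/ occurs between vowels /u/ and /e/, so it deletes. /fuituhepogitzin/ → fuituepogitzin.
Rule 3 (regressive voicing assimilation): /t/ precedes the voiced obstruent /z/, so it voices to [d] by assimilation. /fuituepogitzin/ → fuituepogidzin.
Rule 4 (intervocalic voicing): /t/ is a voiceless stop between vowels /i/ and /u/, so it voices to [d]. /p/ is a voiceless stop between vowels /e/ and /o/, so it voices to [b]. /fuituepogidzin/ → fuiduebogidzin.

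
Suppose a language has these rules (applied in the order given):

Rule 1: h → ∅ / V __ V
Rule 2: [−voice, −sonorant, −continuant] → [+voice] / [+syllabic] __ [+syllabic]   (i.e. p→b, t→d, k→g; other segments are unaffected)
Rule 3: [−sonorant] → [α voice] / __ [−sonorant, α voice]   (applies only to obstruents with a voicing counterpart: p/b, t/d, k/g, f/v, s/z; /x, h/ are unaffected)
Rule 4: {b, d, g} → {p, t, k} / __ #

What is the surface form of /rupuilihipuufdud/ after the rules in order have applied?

rubuiliibuuvdut

Rule 1 (intervocalic h-deletion): /h/ occurs between vowels /i/ and /i/, so it deletes. /rupuilihipuufdud/ → rupuiliipuufdud.
Rule 2 (intervocalic voicing): /p/ is a voiceless stop between vowels /u/ and /u/, so it voices to [b]. /p/ is a voiceless stop between vowels /i/ and /u/, so it voices to [b]. /rupuiliipuufdud/ → rubuiliibuufdud.
Rule 3 (regressive voicing assimilation): /f/ precedes the voiced obstruent /d/, so it voices to [v] by assimilation. /rubuiliibuufdud/ → rubuiliibuuvdud.
Rule 4 (final devoicing): /d/ is a voiced stop in word-final position, so it devoices to [t]. /rubuiliibuuvdud/ → rubuiliibuuvdut.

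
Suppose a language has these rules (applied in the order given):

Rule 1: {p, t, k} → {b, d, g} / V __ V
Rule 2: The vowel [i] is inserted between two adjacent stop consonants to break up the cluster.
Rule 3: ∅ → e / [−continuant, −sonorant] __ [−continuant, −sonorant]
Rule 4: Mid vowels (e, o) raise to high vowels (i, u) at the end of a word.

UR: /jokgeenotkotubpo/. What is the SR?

Rule 1 (intervocalic voicing): /t/ is a voiceless stop between vowels /o/ and /u/, so it voices to [d]. /jokgeenotkotubpo/ → jokgeenotkodubpo.
Rule 2 (stop-cluster i-epenthesis): /k/ and /g/ form a stop–stop cluster, so [i] is inserted between them. /t/ and /k/ form a stop–stop cluster, so [i] is inserted between them. /b/ and /p/ form a stop–stop cluster, so [i] is inserted between them. /jokgeenotkodubpo/ → jokigeenotikodubipo.
Rule 3 (stop-cluster e-epenthesis): no segment meets the environment; /jokigeenotikodubipo/ is unchanged.
Rule 4 (final vowel raising): /o/ is a mid vowel in word-final position, so it raises to [u]. /jokigeenotikodubipo/ → jokigeenotikodubipu.

jokigeenotikodubipu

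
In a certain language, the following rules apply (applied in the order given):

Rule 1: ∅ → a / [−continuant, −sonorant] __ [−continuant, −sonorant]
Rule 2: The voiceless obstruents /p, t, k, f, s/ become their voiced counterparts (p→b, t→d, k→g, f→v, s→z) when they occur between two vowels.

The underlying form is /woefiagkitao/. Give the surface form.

woeviagagidao

Rule 1 (stop-cluster a-epenthesis): /g/ and /k/ form a stop–stop cluster, so [a] is inserted between them. /woefiagkitao/ → woefiagakitao.
Rule 2 (intervocalic voicing): /f/ is a voiceless obstruent between vowels /e/ and /i/, so it voices to [v]. /k/ is a voiceless obstruent between vowels /a/ and /i/, so it voices to [g]. /t/ is a voiceless obstruent between vowels /i/ and /a/, so it voices to [d]. /woefiagakitao/ → woeviagagidao.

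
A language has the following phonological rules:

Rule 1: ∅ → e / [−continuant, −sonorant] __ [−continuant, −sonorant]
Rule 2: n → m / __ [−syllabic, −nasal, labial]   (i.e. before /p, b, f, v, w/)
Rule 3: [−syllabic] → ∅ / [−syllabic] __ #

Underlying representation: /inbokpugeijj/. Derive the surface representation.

imbokepugeij

Rule 1 (stop-cluster e-epenthesis): /k/ and /p/ form a stop–stop cluster, so [e] is inserted between them. /inbokpugeijj/ → inbokepugeijj.
Rule 2 (nasal place assimilation): /n/ precedes the labial consonant /b/, so it assimilates in place to [m]. /inbokepugeijj/ → imbokepugeijj.
Rule 3 (final cluster simplification): /j/ is the second consonant of a word-final cluster /jj/, so it deletes. /imbokepugeijj/ → imbokepugeij.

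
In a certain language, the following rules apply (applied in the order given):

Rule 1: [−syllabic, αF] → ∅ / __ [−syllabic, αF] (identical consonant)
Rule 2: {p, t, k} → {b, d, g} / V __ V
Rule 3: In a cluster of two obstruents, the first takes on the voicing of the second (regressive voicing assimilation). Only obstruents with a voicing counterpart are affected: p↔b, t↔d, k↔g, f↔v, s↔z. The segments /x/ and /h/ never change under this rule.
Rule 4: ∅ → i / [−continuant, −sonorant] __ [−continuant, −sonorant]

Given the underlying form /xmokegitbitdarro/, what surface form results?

Rule 1 (degemination): /rr/ is a geminate; the first /r/ deletes. /xmokegitbitdarro/ → xmokegitbitdaro.
Rule 2 (intervocalic voicing): /k/ is a voiceless stop between vowels /o/ and /e/, so it voices to [g]. /xmokegitbitdaro/ → xmogegitbitdaro.
Rule 3 (regressive voicing assimilation): /t/ precedes the voiced obstruent /b/, so it voices to [d] by assimilation. /t/ precedes the voiced obstruent /d/, so it voices to [d] by assimilation. /xmogegitbitdaro/ → xmogegidbiddaro.
Rule 4 (stop-cluster i-epenthesis): /d/ and /b/ form a stop–stop cluster, so [i] is inserted between them. /d/ and /d/ form a stop–stop cluster, so [i] is inserted between them. /xmogegidbiddaro/ → xmogegidibididaro.

xmogegidibididaro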